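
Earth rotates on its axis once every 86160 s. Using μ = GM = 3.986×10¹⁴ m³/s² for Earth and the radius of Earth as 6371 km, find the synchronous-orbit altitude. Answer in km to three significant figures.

h_sync ≈ 35800 km

A synchronous orbit has period T, so by Kepler's third law a = (μT²/4π²)^(1/3).
μT²/4π² = 3.986×10¹⁴ × (8.616×10⁴)² / 39.48 = 7.495×10²² m³.
a = 4.216×10⁷ m = 42163 km.
Altitude h = a − R = 42163 − 6371 = 35792 km.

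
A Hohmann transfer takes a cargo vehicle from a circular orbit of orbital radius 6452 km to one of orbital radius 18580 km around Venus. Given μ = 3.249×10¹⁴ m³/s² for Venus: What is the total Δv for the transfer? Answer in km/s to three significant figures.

r₁ = 6452 km = 6.452×10⁶ m.
r₂ = 18580 km = 1.858×10⁷ m.
Transfer ellipse a_t = (r₁ + r₂)/2 = 1.252×10⁷ m.
At r₁: circular v_c1 = √(μ/r₁) = 7096 m/s; transfer-periapsis v_p = √[μ(2/r₁ − 1/a_t)] = 8646 m/s.
Δv₁ = v_p − v_c1 = 1550 m/s.
At r₂: circular v_c2 = √(μ/r₂) = 4182 m/s; transfer-apoapsis v_a = √[μ(2/r₂ − 1/a_t)] = 3002 m/s.
Δv₂ = v_c2 − v_a = 1179 m/s.
Total Δv = Δv₁ + Δv₂ = 2729 m/s = 2.729 km/s.

Δv_total ≈ 2.73 km/s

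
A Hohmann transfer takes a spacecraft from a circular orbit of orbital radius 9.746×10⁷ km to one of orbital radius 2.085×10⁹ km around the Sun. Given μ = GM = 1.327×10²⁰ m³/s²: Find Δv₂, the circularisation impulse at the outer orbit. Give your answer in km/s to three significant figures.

r₁ = 9.746×10⁷ km = 9.746×10¹⁰ m.
r₂ = 2.085×10⁹ km = 2.085×10¹² m.
Transfer ellipse a_t = (r₁ + r₂)/2 = 1.091×10¹² m.
At r₁: circular v_c1 = √(μ/r₁) = 36900 m/s; transfer-perihelion v_p = √[μ(2/r₁ − 1/a_t)] = 51010 m/s.
At r₂: circular v_c2 = √(μ/r₂) = 7978 m/s; transfer-aphelion v_a = √[μ(2/r₂ − 1/a_t)] = 2384 m/s.
Δv₂ = v_c2 − v_a = 5594 m/s.
= 5.594 km/s.

Δv ≈ 5.59 km/s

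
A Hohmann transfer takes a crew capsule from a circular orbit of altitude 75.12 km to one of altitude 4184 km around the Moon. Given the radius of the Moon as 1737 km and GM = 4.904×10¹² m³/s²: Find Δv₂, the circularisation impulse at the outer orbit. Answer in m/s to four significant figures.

r₁ = 1737 + 75.12 = 1812.1 km = 1.8121×10⁶ m.
r₂ = 1737 + 4184 = 5921.0 km = 5.9210×10⁶ m.
Transfer ellipse a_t = (r₁ + r₂)/2 = 3.867×10⁶ m.
At r₁: circular v_c1 = √(μ/r₁) = 1645 m/s; transfer-perilune v_p = √[μ(2/r₁ − 1/a_t)] = 2036 m/s.
At r₂: circular v_c2 = √(μ/r₂) = 910.1 m/s; transfer-apolune v_a = √[μ(2/r₂ − 1/a_t)] = 623.0 m/s.
Δv₂ = v_c2 − v_a = 287.0 m/s.

Δv ≈ 287.0 m/s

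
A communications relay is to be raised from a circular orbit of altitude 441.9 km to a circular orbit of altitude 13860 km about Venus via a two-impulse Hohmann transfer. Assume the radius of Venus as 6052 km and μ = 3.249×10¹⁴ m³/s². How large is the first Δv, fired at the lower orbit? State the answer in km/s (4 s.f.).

r₁ = 6052 + 441.9 = 6493.9 km = 6.4939×10⁶ m.
r₂ = 6052 + 13860 = 19912 km = 1.9912×10⁷ m.
Transfer ellipse a_t = (r₁ + r₂)/2 = 1.320×10⁷ m.
At r₁: circular v_c1 = √(μ/r₁) = 7073 m/s; transfer-periapsis v_p = √[μ(2/r₁ − 1/a_t)] = 8686 m/s.
Δv₁ = v_p − v_c1 = 1613 m/s.
= 1.613 km/s.

Δv ≈ 1.613 km/s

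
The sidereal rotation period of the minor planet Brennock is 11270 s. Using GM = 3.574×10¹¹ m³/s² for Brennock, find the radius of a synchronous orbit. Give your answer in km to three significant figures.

A synchronous orbit has period T, so by Kepler's third law a = (μT²/4π²)^(1/3).
μT²/4π² = 3.574×10¹¹ × (1.127×10⁴)² / 39.48 = 1.150×10¹⁸ m³.
a = 1.048×10⁶ m = 1047.6 km.

r_sync ≈ 1050 km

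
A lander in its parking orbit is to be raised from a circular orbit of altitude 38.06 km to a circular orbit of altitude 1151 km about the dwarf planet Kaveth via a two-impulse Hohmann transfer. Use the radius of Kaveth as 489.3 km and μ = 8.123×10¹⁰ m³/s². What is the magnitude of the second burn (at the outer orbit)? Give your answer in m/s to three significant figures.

r₁ = 489.3 + 38.06 = 527.36 km = 5.2736×10⁵ m.
r₂ = 489.3 + 1151 = 1640.3 km = 1.6403×10⁶ m.
Transfer ellipse a_t = (r₁ + r₂)/2 = 1.084×10⁶ m.
At r₁: circular v_c1 = √(μ/r₁) = 392.5 m/s; transfer-periapsis v_p = √[μ(2/r₁ − 1/a_t)] = 482.8 m/s.
At r₂: circular v_c2 = √(μ/r₂) = 222.5 m/s; transfer-apoapsis v_a = √[μ(2/r₂ − 1/a_t)] = 155.2 m/s.
Δv₂ = v_c2 − v_a = 67.31 m/s.

Δv ≈ 67.3 m/s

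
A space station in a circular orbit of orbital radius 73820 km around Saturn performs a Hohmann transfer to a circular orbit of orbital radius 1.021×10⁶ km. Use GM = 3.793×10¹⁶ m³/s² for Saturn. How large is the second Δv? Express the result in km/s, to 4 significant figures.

r₁ = 73820 km = 7.382×10⁷ m.
r₂ = 1.021×10⁶ km = 1.021×10⁹ m.
Transfer ellipse a_t = (r₁ + r₂)/2 = 5.474×10⁸ m.
At r₁: circular v_c1 = √(μ/r₁) = 22670 m/s; transfer-perikrone v_p = √[μ(2/r₁ − 1/a_t)] = 30960 m/s.
At r₂: circular v_c2 = √(μ/r₂) = 6095 m/s; transfer-apokrone v_a = √[μ(2/r₂ − 1/a_t)] = 2238 m/s.
Δv₂ = v_c2 − v_a = 3857 m/s.
= 3.857 km/s.

Δv ≈ 3.857 km/s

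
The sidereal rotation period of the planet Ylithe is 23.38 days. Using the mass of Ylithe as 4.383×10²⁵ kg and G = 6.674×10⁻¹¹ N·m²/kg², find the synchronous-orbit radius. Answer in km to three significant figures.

r_sync ≈ 6.71×10⁵ km

μ = GM = 6.674×10⁻¹¹ × 4.383×10²⁵ = 2.925×10¹⁵ m³/s².
T = 23.38 days = 2.020×10⁶ s.
A synchronous orbit has period T, so by Kepler's third law a = (μT²/4π²)^(1/3).
μT²/4π² = 2.925×10¹⁵ × (2.020×10⁶)² / 39.48 = 3.024×10²⁶ m³.
a = 6.712×10⁸ m = 6.7118×10⁵ km.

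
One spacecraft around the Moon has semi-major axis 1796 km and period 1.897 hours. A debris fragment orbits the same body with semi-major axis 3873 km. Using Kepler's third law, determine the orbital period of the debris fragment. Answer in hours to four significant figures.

Kepler's third law: T² ∝ a³, so T₂ = T₁ (a₂/a₁)^(3/2).
a₂/a₁ = 2.156, (a₂/a₁)^(3/2) = 3.167.
T₂ = 1.897 × 3.167 = 6.007 hours.

T₂ ≈ 6.007 hours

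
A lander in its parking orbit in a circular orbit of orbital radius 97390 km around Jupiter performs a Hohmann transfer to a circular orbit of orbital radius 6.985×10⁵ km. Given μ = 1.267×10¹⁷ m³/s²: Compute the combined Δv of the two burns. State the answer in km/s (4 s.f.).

r₁ = 97390 km = 9.739×10⁷ m.
r₂ = 6.985×10⁵ km = 6.985×10⁸ m.
Transfer ellipse a_t = (r₁ + r₂)/2 = 3.979×10⁸ m.
At r₁: circular v_c1 = √(μ/r₁) = 36070 m/s; transfer-perijove v_p = √[μ(2/r₁ − 1/a_t)] = 47790 m/s.
Δv₁ = v_p − v_c1 = 11720 m/s.
At r₂: circular v_c2 = √(μ/r₂) = 13470 m/s; transfer-apojove v_a = √[μ(2/r₂ − 1/a_t)] = 6663 m/s.
Δv₂ = v_c2 − v_a = 6805 m/s.
Total Δv = Δv₁ + Δv₂ = 18520 m/s = 18.52 km/s.

Δv_total ≈ 18.52 km/s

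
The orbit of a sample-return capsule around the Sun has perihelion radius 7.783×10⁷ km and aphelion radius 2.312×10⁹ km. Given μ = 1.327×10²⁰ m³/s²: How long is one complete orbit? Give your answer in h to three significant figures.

T ≈ 198000 h

Semi-major axis a = (r_p + r_a)/2 = (7.7830×10⁷ + 2.3120×10⁹)/2 = 1.1949×10⁹ km = 1.195×10¹² m.
By Kepler's third law T = 2π√(a³/μ) = 2π × 1.134×10⁸ = 7.124×10⁸ s.
= 1.979×10⁵ h.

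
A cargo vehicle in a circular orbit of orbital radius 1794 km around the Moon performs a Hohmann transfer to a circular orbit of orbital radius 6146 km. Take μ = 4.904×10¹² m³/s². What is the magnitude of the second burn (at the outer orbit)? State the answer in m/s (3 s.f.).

r₁ = 1794 km = 1.794×10⁶ m.
r₂ = 6146 km = 6.146×10⁶ m.
Transfer ellipse a_t = (r₁ + r₂)/2 = 3.970×10⁶ m.
At r₁: circular v_c1 = √(μ/r₁) = 1653 m/s; transfer-perilune v_p = √[μ(2/r₁ − 1/a_t)] = 2057 m/s.
At r₂: circular v_c2 = √(μ/r₂) = 893.3 m/s; transfer-apolune v_a = √[μ(2/r₂ − 1/a_t)] = 600.5 m/s.
Δv₂ = v_c2 − v_a = 292.8 m/s.

Δv ≈ 293 m/s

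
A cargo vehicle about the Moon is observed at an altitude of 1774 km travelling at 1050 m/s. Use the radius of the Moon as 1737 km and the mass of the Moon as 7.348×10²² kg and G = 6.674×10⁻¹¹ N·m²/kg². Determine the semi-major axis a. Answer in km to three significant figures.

μ = GM = 6.674×10⁻¹¹ × 7.348×10²² = 4.904×10¹² m³/s².
r = 1737 + 1774 = 3511.0 km = 3.511×10⁶ m.
Specific orbital energy ε = v²/2 − μ/r = (1050)²/2 − 4.904×10¹²/3.511×10⁶ = -8.455×10⁵ J/kg.
Since ε = −μ/(2a), a = −μ/(2ε) = 2.900×10⁶ m = 2900.0 km.

a ≈ 2900 km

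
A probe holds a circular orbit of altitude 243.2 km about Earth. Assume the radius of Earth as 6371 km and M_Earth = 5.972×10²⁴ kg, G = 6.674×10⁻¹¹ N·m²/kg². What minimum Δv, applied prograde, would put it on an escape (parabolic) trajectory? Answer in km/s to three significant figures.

μ = GM = 6.674×10⁻¹¹ × 5.972×10²⁴ = 3.986×10¹⁴ m³/s².
r = 6371 + 243.2 = 6614.2 km = 6.6142×10⁶ m.
Circular speed v_c = √(μ/r) = 7763 m/s.
Escape speed v_esc = √(2μ/r) = √2 × v_c = 10980 m/s.
Δv = v_esc − v_c = 3215 m/s = 3.215 km/s.

Δv ≈ 3.22 km/s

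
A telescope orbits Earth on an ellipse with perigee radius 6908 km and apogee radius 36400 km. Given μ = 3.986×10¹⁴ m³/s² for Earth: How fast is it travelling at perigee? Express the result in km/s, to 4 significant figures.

v ≈ 9.849 km/s

Semi-major axis a = (r_p + r_a)/2 = 21654 km = 2.165×10⁷ m.
Vis-viva: v² = μ(2/r − 1/a) = 3.986×10¹⁴ × (2.895×10⁻⁷ − 4.618×10⁻⁸) = 9.699×10⁷ m²/s².
v = 9849 m/s = 9.849 km/s.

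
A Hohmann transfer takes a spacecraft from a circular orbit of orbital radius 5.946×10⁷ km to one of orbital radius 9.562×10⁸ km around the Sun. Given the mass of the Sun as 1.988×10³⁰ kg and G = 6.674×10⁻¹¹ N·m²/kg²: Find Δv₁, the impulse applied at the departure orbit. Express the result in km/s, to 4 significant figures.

Δv ≈ 17.58 km/s

μ = GM = 6.674×10⁻¹¹ × 1.988×10³⁰ = 1.327×10²⁰ m³/s².
r₁ = 5.946×10⁷ km = 5.946×10¹⁰ m.
r₂ = 9.562×10⁸ km = 9.562×10¹¹ m.
Transfer ellipse a_t = (r₁ + r₂)/2 = 5.078×10¹¹ m.
At r₁: circular v_c1 = √(μ/r₁) = 47240 m/s; transfer-perihelion v_p = √[μ(2/r₁ − 1/a_t)] = 64820 m/s.
Δv₁ = v_p − v_c1 = 17580 m/s.
= 17.58 km/s.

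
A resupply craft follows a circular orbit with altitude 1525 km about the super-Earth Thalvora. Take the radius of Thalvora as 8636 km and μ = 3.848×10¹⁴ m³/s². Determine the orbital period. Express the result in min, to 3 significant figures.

T ≈ 173 min

r = 8636 + 1525 = 10161 km = 1.0161×10⁷ m.
Kepler's third law: T = 2π√(r³/μ) = 2π√((1.016×10⁷)³ / 3.848×10¹⁴).
r³/μ = 2.726×10⁶ s², so T = 2π × 1.651×10³ = 1.037×10⁴ s.
Converting: 1.037×10⁴ s ÷ 60.00 = 172.9 min.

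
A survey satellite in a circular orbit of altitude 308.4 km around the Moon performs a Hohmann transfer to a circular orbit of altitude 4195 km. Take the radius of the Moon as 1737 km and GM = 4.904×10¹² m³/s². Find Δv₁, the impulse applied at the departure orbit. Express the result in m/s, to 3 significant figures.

Δv ≈ 340 m/s

r₁ = 1737 + 308.4 = 2045.4 km = 2.0454×10⁶ m.
r₂ = 1737 + 4195 = 5932.0 km = 5.9320×10⁶ m.
Transfer ellipse a_t = (r₁ + r₂)/2 = 3.989×10⁶ m.
At r₁: circular v_c1 = √(μ/r₁) = 1548 m/s; transfer-perilune v_p = √[μ(2/r₁ − 1/a_t)] = 1888 m/s.
Δv₁ = v_p − v_c1 = 339.9 m/s.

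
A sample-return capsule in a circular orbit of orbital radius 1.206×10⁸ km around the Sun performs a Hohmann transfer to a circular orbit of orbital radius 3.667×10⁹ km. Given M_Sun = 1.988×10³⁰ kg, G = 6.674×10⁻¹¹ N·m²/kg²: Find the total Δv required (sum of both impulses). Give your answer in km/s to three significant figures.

μ = GM = 6.674×10⁻¹¹ × 1.988×10³⁰ = 1.327×10²⁰ m³/s².
r₁ = 1.206×10⁸ km = 1.206×10¹¹ m.
r₂ = 3.667×10⁹ km = 3.667×10¹² m.
Transfer ellipse a_t = (r₁ + r₂)/2 = 1.894×10¹² m.
At r₁: circular v_c1 = √(μ/r₁) = 33170 m/s; transfer-perihelion v_p = √[μ(2/r₁ − 1/a_t)] = 46150 m/s.
Δv₁ = v_p − v_c1 = 12990 m/s.
At r₂: circular v_c2 = √(μ/r₂) = 6015 m/s; transfer-aphelion v_a = √[μ(2/r₂ − 1/a_t)] = 1518 m/s.
Δv₂ = v_c2 − v_a = 4497 m/s.
Total Δv = Δv₁ + Δv₂ = 17480 m/s = 17.48 km/s.

Δv_total ≈ 17.5 km/s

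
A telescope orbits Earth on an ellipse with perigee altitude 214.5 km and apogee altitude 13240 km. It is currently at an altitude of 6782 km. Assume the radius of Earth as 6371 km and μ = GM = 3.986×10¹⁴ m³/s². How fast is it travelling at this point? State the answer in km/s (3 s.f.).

v ≈ 5.49 km/s

r_p = 6371 + 214.5 = 6585.5 km = 6.5855×10⁶ m.
r_a = 6371 + 13240 = 19611 km = 1.9611×10⁷ m.
r = 6371 + 6782 = 13153 km = 1.315×10⁷ m.
Semi-major axis a = (r_p + r_a)/2 = 13098 km = 1.310×10⁷ m.
Vis-viva: v² = μ(2/r − 1/a) = 3.986×10¹⁴ × (1.521×10⁻⁷ − 7.635×10⁻⁸) = 3.018×10⁷ m²/s².
v = 5493 m/s = 5.493 km/s.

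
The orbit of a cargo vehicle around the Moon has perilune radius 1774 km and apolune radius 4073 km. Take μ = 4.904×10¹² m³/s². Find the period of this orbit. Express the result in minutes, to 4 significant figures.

T ≈ 236.4 minutes

Semi-major axis a = (r_p + r_a)/2 = (1774.0 + 4073.0)/2 = 2923.5 km = 2.924×10⁶ m.
By Kepler's third law T = 2π√(a³/μ) = 2π × 2.257×10³ = 1.418×10⁴ s.
= 236.4 minutes.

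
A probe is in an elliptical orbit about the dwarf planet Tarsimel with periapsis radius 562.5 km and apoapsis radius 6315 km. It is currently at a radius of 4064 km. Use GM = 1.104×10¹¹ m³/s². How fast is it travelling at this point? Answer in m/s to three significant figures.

v ≈ 149 m/s

Semi-major axis a = (r_p + r_a)/2 = 3438.8 km = 3.439×10⁶ m.
Vis-viva: v² = μ(2/r − 1/a) = 1.104×10¹¹ × (4.921×10⁻⁷ − 2.908×10⁻⁷) = 2.223×10⁴ m²/s².
v = 149.1 m/s.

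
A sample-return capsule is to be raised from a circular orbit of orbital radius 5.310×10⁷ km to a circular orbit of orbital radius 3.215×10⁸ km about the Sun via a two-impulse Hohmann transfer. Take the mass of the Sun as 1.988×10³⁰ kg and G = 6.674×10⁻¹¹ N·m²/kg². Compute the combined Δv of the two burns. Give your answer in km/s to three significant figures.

μ = GM = 6.674×10⁻¹¹ × 1.988×10³⁰ = 1.327×10²⁰ m³/s².
r₁ = 5.310×10⁷ km = 5.310×10¹⁰ m.
r₂ = 3.215×10⁸ km = 3.215×10¹¹ m.
Transfer ellipse a_t = (r₁ + r₂)/2 = 1.873×10¹¹ m.
At r₁: circular v_c1 = √(μ/r₁) = 49990 m/s; transfer-perihelion v_p = √[μ(2/r₁ − 1/a_t)] = 65490 m/s.
Δv₁ = v_p − v_c1 = 15500 m/s.
At r₂: circular v_c2 = √(μ/r₂) = 20310 m/s; transfer-aphelion v_a = √[μ(2/r₂ − 1/a_t)] = 10820 m/s.
Δv₂ = v_c2 − v_a = 9498 m/s.
Total Δv = Δv₁ + Δv₂ = 25000 m/s = 25.00 km/s.

Δv_total ≈ 25.0 km/s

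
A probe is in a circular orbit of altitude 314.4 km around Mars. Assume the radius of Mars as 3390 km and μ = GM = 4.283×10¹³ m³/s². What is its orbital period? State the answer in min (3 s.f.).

T ≈ 114 min

r = 3390 + 314.4 = 3704.4 km = 3.7044×10⁶ m.
Kepler's third law: T = 2π√(r³/μ) = 2π√((3.704×10⁶)³ / 4.283×10¹³).
r³/μ = 1.187×10⁶ s², so T = 2π × 1.089×10³ = 6.845×10³ s.
Converting: 6.845×10³ s ÷ 60.00 = 114.1 min.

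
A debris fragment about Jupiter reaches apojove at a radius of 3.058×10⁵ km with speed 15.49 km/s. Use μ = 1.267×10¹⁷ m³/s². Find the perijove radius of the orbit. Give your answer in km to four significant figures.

r_a = 3.058×10⁸ m.
Specific energy ε = v²/2 − μ/r = -2.944×10⁸ J/kg, so a = −μ/(2ε) = 2.152×10⁸ m.
The apsides satisfy r_p + r_a = 2a, so the perijove radius is 2a − r_a = 1.246×10⁸ m = 1.2464×10⁵ km.

perijove radius ≈ 1.246×10⁵ km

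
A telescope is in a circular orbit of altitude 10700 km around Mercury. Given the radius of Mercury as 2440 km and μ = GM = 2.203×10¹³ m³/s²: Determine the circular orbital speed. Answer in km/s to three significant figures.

v ≈ 1.29 km/s

r = 2440 + 10700 = 13140 km = 1.3140×10⁷ m.
For a circular orbit v = √(μ/r) = √(2.203×10¹³ / 1.314×10⁷) = √(1.677×10⁶) = 1295 m/s.
That is 1.295 km/s.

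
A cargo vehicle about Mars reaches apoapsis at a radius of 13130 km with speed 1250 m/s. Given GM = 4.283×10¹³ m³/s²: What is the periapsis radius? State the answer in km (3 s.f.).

periapsis radius ≈ 4130 km

r_a = 1.313×10⁷ m.
Specific energy ε = v²/2 − μ/r = -2.481×10⁶ J/kg, so a = −μ/(2ε) = 8.632×10⁶ m.
The apsides satisfy r_p + r_a = 2a, so the periapsis radius is 2a − r_a = 4.135×10⁶ m = 4135.0 km.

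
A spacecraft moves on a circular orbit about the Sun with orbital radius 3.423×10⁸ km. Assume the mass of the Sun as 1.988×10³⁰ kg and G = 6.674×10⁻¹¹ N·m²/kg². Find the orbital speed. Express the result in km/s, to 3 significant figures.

v ≈ 19.7 km/s

μ = GM = 6.674×10⁻¹¹ × 1.988×10³⁰ = 1.327×10²⁰ m³/s².
r = 3.423×10⁸ km = 3.423×10¹¹ m.
For a circular orbit v = √(μ/r) = √(1.327×10²⁰ / 3.423×10¹¹) = √(3.876×10⁸) = 19690 m/s.
That is 19.69 km/s.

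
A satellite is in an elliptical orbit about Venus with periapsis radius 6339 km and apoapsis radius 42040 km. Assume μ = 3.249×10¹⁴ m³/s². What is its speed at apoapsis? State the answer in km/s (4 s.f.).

v ≈ 1.423 km/s

Semi-major axis a = (r_p + r_a)/2 = 24190 km = 2.419×10⁷ m.
Vis-viva: v² = μ(2/r − 1/a) = 3.249×10¹⁴ × (4.757×10⁻⁸ − 4.134×10⁻⁸) = 2.025×10⁶ m²/s².
v = 1423 m/s = 1.423 km/s.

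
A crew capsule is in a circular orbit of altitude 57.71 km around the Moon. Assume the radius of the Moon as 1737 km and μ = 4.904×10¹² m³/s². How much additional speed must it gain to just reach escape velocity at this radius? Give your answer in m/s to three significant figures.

r = 1737 + 57.71 = 1794.7 km = 1.7947×10⁶ m.
Circular speed v_c = √(μ/r) = 1653 m/s.
Escape speed v_esc = √(2μ/r) = √2 × v_c = 2338 m/s.
Δv = v_esc − v_c = 684.7 m/s.

Δv ≈ 685 m/s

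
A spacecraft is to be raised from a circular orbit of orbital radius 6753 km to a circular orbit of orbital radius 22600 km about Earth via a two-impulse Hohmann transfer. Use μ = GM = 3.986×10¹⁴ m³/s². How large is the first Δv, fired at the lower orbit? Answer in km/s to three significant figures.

r₁ = 6753 km = 6.753×10⁶ m.
r₂ = 22600 km = 2.260×10⁷ m.
Transfer ellipse a_t = (r₁ + r₂)/2 = 1.468×10⁷ m.
At r₁: circular v_c1 = √(μ/r₁) = 7683 m/s; transfer-perigee v_p = √[μ(2/r₁ − 1/a_t)] = 9534 m/s.
Δv₁ = v_p − v_c1 = 1851 m/s.
= 1.851 km/s.

Δv ≈ 1.85 km/s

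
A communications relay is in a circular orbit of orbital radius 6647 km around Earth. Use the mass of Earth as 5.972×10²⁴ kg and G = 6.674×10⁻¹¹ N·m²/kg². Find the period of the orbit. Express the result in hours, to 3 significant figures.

T ≈ 1.50 hours

μ = GM = 6.674×10⁻¹¹ × 5.972×10²⁴ = 3.986×10¹⁴ m³/s².
r = 6647 km = 6.647×10⁶ m.
Kepler's third law: T = 2π√(r³/μ) = 2π√((6.647×10⁶)³ / 3.986×10¹⁴).
r³/μ = 7.368×10⁵ s², so T = 2π × 8.584×10² = 5.393×10³ s.
Converting: 5.393×10³ s ÷ 3600 = 1.498 hours.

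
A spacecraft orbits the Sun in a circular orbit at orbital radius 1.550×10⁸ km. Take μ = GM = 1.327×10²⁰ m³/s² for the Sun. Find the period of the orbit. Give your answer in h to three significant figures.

T ≈ 9250 h

r = 1.550×10⁸ km = 1.550×10¹¹ m.
Kepler's third law: T = 2π√(r³/μ) = 2π√((1.550×10¹¹)³ / 1.327×10²⁰).
r³/μ = 2.806×10¹³ s², so T = 2π × 5.297×10⁶ = 3.328×10⁷ s.
Converting: 3.328×10⁷ s ÷ 3600 = 9246 h.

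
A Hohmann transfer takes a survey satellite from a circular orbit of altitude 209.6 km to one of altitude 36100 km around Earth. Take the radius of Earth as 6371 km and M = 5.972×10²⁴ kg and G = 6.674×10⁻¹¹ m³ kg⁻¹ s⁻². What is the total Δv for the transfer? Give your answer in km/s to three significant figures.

Δv_total ≈ 3.94 km/s

μ = GM = 6.674×10⁻¹¹ × 5.972×10²⁴ = 3.986×10¹⁴ m³/s².
r₁ = 6371 + 209.6 = 6580.6 km = 6.5806×10⁶ m.
r₂ = 6371 + 36100 = 42471 km = 4.2471×10⁷ m.
Transfer ellipse a_t = (r₁ + r₂)/2 = 2.453×10⁷ m.
At r₁: circular v_c1 = √(μ/r₁) = 7783 m/s; transfer-perigee v_p = √[μ(2/r₁ − 1/a_t)] = 10240 m/s.
Δv₁ = v_p − v_c1 = 2459 m/s.
At r₂: circular v_c2 = √(μ/r₂) = 3063 m/s; transfer-apogee v_a = √[μ(2/r₂ − 1/a_t)] = 1587 m/s.
Δv₂ = v_c2 − v_a = 1477 m/s.
Total Δv = Δv₁ + Δv₂ = 3935 m/s = 3.935 km/s.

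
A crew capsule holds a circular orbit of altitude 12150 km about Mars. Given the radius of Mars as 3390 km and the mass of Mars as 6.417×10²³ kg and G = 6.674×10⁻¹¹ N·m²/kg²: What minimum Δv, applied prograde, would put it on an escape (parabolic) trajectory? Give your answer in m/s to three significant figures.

μ = GM = 6.674×10⁻¹¹ × 6.417×10²³ = 4.283×10¹³ m³/s².
r = 3390 + 12150 = 15540 km = 1.5540×10⁷ m.
Circular speed v_c = √(μ/r) = 1660 m/s.
Escape speed v_esc = √(2μ/r) = √2 × v_c = 2348 m/s.
Δv = v_esc − v_c = 687.6 m/s.

Δv ≈ 688 m/s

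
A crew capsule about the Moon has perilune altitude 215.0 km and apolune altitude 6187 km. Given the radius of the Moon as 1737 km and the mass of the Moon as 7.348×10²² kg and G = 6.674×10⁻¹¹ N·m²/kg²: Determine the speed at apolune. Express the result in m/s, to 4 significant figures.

v ≈ 494.6 m/s

μ = GM = 6.674×10⁻¹¹ × 7.348×10²² = 4.904×10¹² m³/s².
r_p = 1737 + 215.0 = 1952.0 km = 1.9520×10⁶ m.
r_a = 1737 + 6187 = 7924.0 km = 7.9240×10⁶ m.
Semi-major axis a = (r_p + r_a)/2 = 4938.0 km = 4.938×10⁶ m.
Vis-viva: v² = μ(2/r − 1/a) = 4.904×10¹² × (2.524×10⁻⁷ − 2.025×10⁻⁷) = 2.446×10⁵ m²/s².
v = 494.6 m/s.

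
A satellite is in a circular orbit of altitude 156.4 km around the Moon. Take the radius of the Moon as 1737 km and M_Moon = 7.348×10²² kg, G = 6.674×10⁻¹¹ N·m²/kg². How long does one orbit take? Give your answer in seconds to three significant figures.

T ≈ 7390 seconds

μ = GM = 6.674×10⁻¹¹ × 7.348×10²² = 4.904×10¹² m³/s².
r = 1737 + 156.4 = 1893.4 km = 1.8934×10⁶ m.
Kepler's third law: T = 2π√(r³/μ) = 2π√((1.893×10⁶)³ / 4.904×10¹²).
r³/μ = 1.384×10⁶ s², so T = 2π × 1.176×10³ = 7.392×10³ s.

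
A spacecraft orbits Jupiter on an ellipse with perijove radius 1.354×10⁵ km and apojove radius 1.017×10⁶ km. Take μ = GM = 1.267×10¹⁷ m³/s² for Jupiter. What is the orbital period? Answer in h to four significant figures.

T ≈ 67.82 h

Semi-major axis a = (r_p + r_a)/2 = (1.3540×10⁵ + 1.0170×10⁶)/2 = 5.7620×10⁵ km = 5.762×10⁸ m.
By Kepler's third law T = 2π√(a³/μ) = 2π × 3.886×10⁴ = 2.441×10⁵ s.
= 67.82 h.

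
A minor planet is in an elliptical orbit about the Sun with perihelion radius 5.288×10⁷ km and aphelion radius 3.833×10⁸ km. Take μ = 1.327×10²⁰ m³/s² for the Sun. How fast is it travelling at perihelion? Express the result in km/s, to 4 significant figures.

v ≈ 66.41 km/s

Semi-major axis a = (r_p + r_a)/2 = 2.1809×10⁸ km = 2.181×10¹¹ m.
Vis-viva: v² = μ(2/r − 1/a) = 1.327×10²⁰ × (3.782×10⁻¹¹ − 4.585×10⁻¹²) = 4.410×10⁹ m²/s².
v = 66410 m/s = 66.41 km/s.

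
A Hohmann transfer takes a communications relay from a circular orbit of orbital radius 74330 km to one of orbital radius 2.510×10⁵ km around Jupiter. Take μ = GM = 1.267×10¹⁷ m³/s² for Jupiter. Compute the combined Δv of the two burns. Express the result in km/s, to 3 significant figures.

Δv_total ≈ 17.3 km/s

r₁ = 74330 km = 7.433×10⁷ m.
r₂ = 2.510×10⁵ km = 2.510×10⁸ m.
Transfer ellipse a_t = (r₁ + r₂)/2 = 1.627×10⁸ m.
At r₁: circular v_c1 = √(μ/r₁) = 41290 m/s; transfer-perijove v_p = √[μ(2/r₁ − 1/a_t)] = 51290 m/s.
Δv₁ = v_p − v_c1 = 9999 m/s.
At r₂: circular v_c2 = √(μ/r₂) = 22470 m/s; transfer-apojove v_a = √[μ(2/r₂ − 1/a_t)] = 15190 m/s.
Δv₂ = v_c2 − v_a = 7280 m/s.
Total Δv = Δv₁ + Δv₂ = 17280 m/s = 17.28 km/s.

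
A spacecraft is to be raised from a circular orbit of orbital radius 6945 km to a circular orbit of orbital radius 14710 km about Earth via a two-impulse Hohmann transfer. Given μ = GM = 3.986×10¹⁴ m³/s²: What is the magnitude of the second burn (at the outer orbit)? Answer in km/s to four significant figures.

r₁ = 6945 km = 6.945×10⁶ m.
r₂ = 14710 km = 1.471×10⁷ m.
Transfer ellipse a_t = (r₁ + r₂)/2 = 1.083×10⁷ m.
At r₁: circular v_c1 = √(μ/r₁) = 7576 m/s; transfer-perigee v_p = √[μ(2/r₁ − 1/a_t)] = 8830 m/s.
At r₂: circular v_c2 = √(μ/r₂) = 5205 m/s; transfer-apogee v_a = √[μ(2/r₂ − 1/a_t)] = 4169 m/s.
Δv₂ = v_c2 − v_a = 1036 m/s.
= 1.036 km/s.

Δv ≈ 1.036 km/s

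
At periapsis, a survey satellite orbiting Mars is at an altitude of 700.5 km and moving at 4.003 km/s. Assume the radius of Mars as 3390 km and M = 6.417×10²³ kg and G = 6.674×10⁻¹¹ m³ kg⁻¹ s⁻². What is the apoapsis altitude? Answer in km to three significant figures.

apoapsis altitude ≈ 9940 km

μ = GM = 6.674×10⁻¹¹ × 6.417×10²³ = 4.283×10¹³ m³/s².
r_p = 3390 + 700.5 = 4090.5 km = 4.090×10⁶ m.
Specific energy ε = v²/2 − μ/r = -2.458×10⁶ J/kg, so a = −μ/(2ε) = 8.712×10⁶ m.
The apsides satisfy r_p + r_a = 2a, so the apoapsis radius is 2a − r_p = 1.333×10⁷ m = 13334 km.
Apoapsis altitude = 13334 − 3390 = 9943.9 km.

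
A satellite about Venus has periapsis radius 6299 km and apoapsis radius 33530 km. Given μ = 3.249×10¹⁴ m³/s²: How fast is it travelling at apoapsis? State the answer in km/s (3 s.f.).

v ≈ 1.75 km/s

Semi-major axis a = (r_p + r_a)/2 = 19914 km = 1.991×10⁷ m.
Vis-viva: v² = μ(2/r − 1/a) = 3.249×10¹⁴ × (5.965×10⁻⁸ − 5.021×10⁻⁸) = 3.065×10⁶ m²/s².
v = 1751 m/s = 1.751 km/s.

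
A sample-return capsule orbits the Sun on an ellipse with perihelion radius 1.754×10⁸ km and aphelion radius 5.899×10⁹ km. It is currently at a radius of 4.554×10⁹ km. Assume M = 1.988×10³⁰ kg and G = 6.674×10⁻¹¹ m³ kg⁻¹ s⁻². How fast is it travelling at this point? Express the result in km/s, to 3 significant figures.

v ≈ 3.82 km/s

μ = GM = 6.674×10⁻¹¹ × 1.988×10³⁰ = 1.327×10²⁰ m³/s².
Semi-major axis a = (r_p + r_a)/2 = 3.0372×10⁹ km = 3.037×10¹² m.
Vis-viva: v² = μ(2/r − 1/a) = 1.327×10²⁰ × (4.392×10⁻¹³ − 3.293×10⁻¹³) = 1.458×10⁷ m²/s².
v = 3819 m/s = 3.819 km/s.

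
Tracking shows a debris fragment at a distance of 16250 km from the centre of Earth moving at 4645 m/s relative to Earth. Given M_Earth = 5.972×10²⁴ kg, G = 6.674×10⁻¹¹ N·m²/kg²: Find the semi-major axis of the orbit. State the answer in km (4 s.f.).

μ = GM = 6.674×10⁻¹¹ × 5.972×10²⁴ = 3.986×10¹⁴ m³/s².
r = 1.625×10⁷ m.
Specific orbital energy ε = v²/2 − μ/r = (4645)²/2 − 3.986×10¹⁴/1.625×10⁷ = -1.374×10⁷ J/kg.
Since ε = −μ/(2a), a = −μ/(2ε) = 1.450×10⁷ m = 14505 km.

a ≈ 14500 km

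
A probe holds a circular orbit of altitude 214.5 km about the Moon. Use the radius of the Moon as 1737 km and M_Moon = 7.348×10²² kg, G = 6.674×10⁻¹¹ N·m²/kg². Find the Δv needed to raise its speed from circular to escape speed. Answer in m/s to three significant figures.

μ = GM = 6.674×10⁻¹¹ × 7.348×10²² = 4.904×10¹² m³/s².
r = 1737 + 214.5 = 1951.5 km = 1.9515×10⁶ m.
Circular speed v_c = √(μ/r) = 1585 m/s.
Escape speed v_esc = √(2μ/r) = √2 × v_c = 2242 m/s.
Δv = v_esc − v_c = 656.6 m/s.

Δv ≈ 657 m/s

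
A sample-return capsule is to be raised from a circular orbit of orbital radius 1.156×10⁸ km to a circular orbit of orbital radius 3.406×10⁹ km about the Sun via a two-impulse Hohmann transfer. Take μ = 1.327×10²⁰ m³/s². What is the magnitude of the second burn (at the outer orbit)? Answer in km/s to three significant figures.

Δv ≈ 4.64 km/s

r₁ = 1.156×10⁸ km = 1.156×10¹¹ m.
r₂ = 3.406×10⁹ km = 3.406×10¹² m.
Transfer ellipse a_t = (r₁ + r₂)/2 = 1.761×10¹² m.
At r₁: circular v_c1 = √(μ/r₁) = 33880 m/s; transfer-perihelion v_p = √[μ(2/r₁ − 1/a_t)] = 47120 m/s.
At r₂: circular v_c2 = √(μ/r₂) = 6242 m/s; transfer-aphelion v_a = √[μ(2/r₂ − 1/a_t)] = 1599 m/s.
Δv₂ = v_c2 − v_a = 4643 m/s.
= 4.643 km/s.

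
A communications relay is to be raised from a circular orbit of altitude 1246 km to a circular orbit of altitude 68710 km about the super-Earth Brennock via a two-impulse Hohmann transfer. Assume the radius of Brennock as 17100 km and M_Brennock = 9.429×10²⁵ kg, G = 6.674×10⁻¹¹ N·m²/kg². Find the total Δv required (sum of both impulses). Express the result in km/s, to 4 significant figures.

Δv_total ≈ 8.734 km/s

μ = GM = 6.674×10⁻¹¹ × 9.429×10²⁵ = 6.293×10¹⁵ m³/s².
r₁ = 17100 + 1246 = 18346 km = 1.8346×10⁷ m.
r₂ = 17100 + 68710 = 85810 km = 8.5810×10⁷ m.
Transfer ellipse a_t = (r₁ + r₂)/2 = 5.208×10⁷ m.
At r₁: circular v_c1 = √(μ/r₁) = 18520 m/s; transfer-periapsis v_p = √[μ(2/r₁ − 1/a_t)] = 23770 m/s.
Δv₁ = v_p − v_c1 = 5253 m/s.
At r₂: circular v_c2 = √(μ/r₂) = 8564 m/s; transfer-apoapsis v_a = √[μ(2/r₂ − 1/a_t)] = 5083 m/s.
Δv₂ = v_c2 − v_a = 3481 m/s.
Total Δv = Δv₁ + Δv₂ = 8734 m/s = 8.734 km/s.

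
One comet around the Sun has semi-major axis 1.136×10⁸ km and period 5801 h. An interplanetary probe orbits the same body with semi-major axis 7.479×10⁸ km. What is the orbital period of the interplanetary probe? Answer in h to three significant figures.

T₂ ≈ 98000 h

Kepler's third law: T² ∝ a³, so T₂ = T₁ (a₂/a₁)^(3/2).
a₂/a₁ = 6.584, (a₂/a₁)^(3/2) = 16.89.
T₂ = 5801 × 16.89 = 97990 h.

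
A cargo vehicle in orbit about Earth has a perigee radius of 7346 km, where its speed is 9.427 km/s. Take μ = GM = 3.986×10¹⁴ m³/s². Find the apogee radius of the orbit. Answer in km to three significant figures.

apogee radius ≈ 33200 km

r_p = 7.346×10⁶ m.
Specific energy ε = v²/2 − μ/r = -9.827×10⁶ J/kg, so a = −μ/(2ε) = 2.028×10⁷ m.
The apsides satisfy r_p + r_a = 2a, so the apogee radius is 2a − r_p = 3.322×10⁷ m = 33217 km.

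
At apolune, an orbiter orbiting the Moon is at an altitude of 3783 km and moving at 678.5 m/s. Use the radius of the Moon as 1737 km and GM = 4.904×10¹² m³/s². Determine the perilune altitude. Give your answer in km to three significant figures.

perilune altitude ≈ 193 km

r_a = 1737 + 3783 = 5520.0 km = 5.520×10⁶ m.
Specific energy ε = v²/2 − μ/r = -6.582×10⁵ J/kg, so a = −μ/(2ε) = 3.725×10⁶ m.
The apsides satisfy r_p + r_a = 2a, so the perilune radius is 2a − r_a = 1.930×10⁶ m = 1930.3 km.
Perilune altitude = 1930.3 − 1737 = 193.34 km.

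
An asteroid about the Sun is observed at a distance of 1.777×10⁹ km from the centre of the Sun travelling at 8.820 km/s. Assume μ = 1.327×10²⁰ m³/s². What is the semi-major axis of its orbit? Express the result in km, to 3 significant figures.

r = 1.777×10¹² m.
Specific orbital energy ε = v²/2 − μ/r = (8820)²/2 − 1.327×10²⁰/1.777×10¹² = -3.578×10⁷ J/kg.
Since ε = −μ/(2a), a = −μ/(2ε) = 1.854×10¹² m = 1.8544×10⁹ km.

a ≈ 1.85×10⁹ km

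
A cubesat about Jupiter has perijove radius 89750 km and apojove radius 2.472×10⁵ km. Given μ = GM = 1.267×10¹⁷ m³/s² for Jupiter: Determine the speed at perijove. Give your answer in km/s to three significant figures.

v ≈ 45.5 km/s

Semi-major axis a = (r_p + r_a)/2 = 1.6848×10⁵ km = 1.685×10⁸ m.
Vis-viva: v² = μ(2/r − 1/a) = 1.267×10¹⁷ × (2.228×10⁻⁸ − 5.936×10⁻⁹) = 2.071×10⁹ m²/s².
v = 45510 m/s = 45.51 km/s.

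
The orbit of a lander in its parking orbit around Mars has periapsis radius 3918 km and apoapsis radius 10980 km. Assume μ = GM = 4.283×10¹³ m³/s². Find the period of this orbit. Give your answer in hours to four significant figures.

Semi-major axis a = (r_p + r_a)/2 = (3918.0 + 10980)/2 = 7449.0 km = 7.449×10⁶ m.
By Kepler's third law T = 2π√(a³/μ) = 2π × 3.107×10³ = 1.952×10⁴ s.
= 5.422 hours.

T ≈ 5.422 hours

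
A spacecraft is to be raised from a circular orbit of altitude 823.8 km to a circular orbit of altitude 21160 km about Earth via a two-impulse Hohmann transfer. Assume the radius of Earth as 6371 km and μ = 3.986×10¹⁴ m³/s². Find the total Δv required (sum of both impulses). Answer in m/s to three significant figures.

r₁ = 6371 + 823.8 = 7194.8 km = 7.1948×10⁶ m.
r₂ = 6371 + 21160 = 27531 km = 2.7531×10⁷ m.
Transfer ellipse a_t = (r₁ + r₂)/2 = 1.736×10⁷ m.
At r₁: circular v_c1 = √(μ/r₁) = 7443 m/s; transfer-perigee v_p = √[μ(2/r₁ − 1/a_t)] = 9373 m/s.
Δv₁ = v_p − v_c1 = 1929 m/s.
At r₂: circular v_c2 = √(μ/r₂) = 3805 m/s; transfer-apogee v_a = √[μ(2/r₂ − 1/a_t)] = 2449 m/s.
Δv₂ = v_c2 − v_a = 1356 m/s.
Total Δv = Δv₁ + Δv₂ = 3285 m/s.

Δv_total ≈ 3290 m/s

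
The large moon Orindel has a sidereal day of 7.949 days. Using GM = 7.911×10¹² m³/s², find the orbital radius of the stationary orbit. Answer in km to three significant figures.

r_sync ≈ 45600 km

T = 7.949 days = 6.868×10⁵ s.
A synchronous orbit has period T, so by Kepler's third law a = (μT²/4π²)^(1/3).
μT²/4π² = 7.911×10¹² × (6.868×10⁵)² / 39.48 = 9.452×10²² m³.
a = 4.555×10⁷ m = 45552 km.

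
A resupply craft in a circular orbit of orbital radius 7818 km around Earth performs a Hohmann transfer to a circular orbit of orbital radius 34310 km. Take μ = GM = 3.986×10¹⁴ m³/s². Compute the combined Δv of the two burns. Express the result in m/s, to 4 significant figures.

r₁ = 7818 km = 7.818×10⁶ m.
r₂ = 34310 km = 3.431×10⁷ m.
Transfer ellipse a_t = (r₁ + r₂)/2 = 2.106×10⁷ m.
At r₁: circular v_c1 = √(μ/r₁) = 7140 m/s; transfer-perigee v_p = √[μ(2/r₁ − 1/a_t)] = 9113 m/s.
Δv₁ = v_p − v_c1 = 1973 m/s.
At r₂: circular v_c2 = √(μ/r₂) = 3408 m/s; transfer-apogee v_a = √[μ(2/r₂ − 1/a_t)] = 2077 m/s.
Δv₂ = v_c2 − v_a = 1332 m/s.
Total Δv = Δv₁ + Δv₂ = 3305 m/s.

Δv_total ≈ 3305 m/s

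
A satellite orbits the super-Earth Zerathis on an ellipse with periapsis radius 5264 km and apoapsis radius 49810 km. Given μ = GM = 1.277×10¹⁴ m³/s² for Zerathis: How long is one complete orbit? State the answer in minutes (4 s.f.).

Semi-major axis a = (r_p + r_a)/2 = (5264.0 + 49810)/2 = 27537 km = 2.754×10⁷ m.
By Kepler's third law T = 2π√(a³/μ) = 2π × 1.279×10⁴ = 8.035×10⁴ s.
= 1339 minutes.

T ≈ 1339 minutes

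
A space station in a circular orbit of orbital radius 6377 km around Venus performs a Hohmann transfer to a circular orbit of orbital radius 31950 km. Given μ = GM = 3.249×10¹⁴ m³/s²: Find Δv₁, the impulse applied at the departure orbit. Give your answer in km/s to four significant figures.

Δv ≈ 2.079 km/s

r₁ = 6377 km = 6.377×10⁶ m.
r₂ = 31950 km = 3.195×10⁷ m.
Transfer ellipse a_t = (r₁ + r₂)/2 = 1.916×10⁷ m.
At r₁: circular v_c1 = √(μ/r₁) = 7138 m/s; transfer-periapsis v_p = √[μ(2/r₁ − 1/a_t)] = 9216 m/s.
Δv₁ = v_p − v_c1 = 2079 m/s.
= 2.079 km/s.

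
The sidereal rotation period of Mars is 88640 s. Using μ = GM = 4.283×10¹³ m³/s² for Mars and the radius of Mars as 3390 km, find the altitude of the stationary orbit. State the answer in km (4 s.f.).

h_sync ≈ 17040 km

A synchronous orbit has period T, so by Kepler's third law a = (μT²/4π²)^(1/3).
μT²/4π² = 4.283×10¹³ × (8.864×10⁴)² / 39.48 = 8.524×10²¹ m³.
a = 2.043×10⁷ m = 20428 km.
Altitude h = a − R = 20428 − 3390 = 17038 km.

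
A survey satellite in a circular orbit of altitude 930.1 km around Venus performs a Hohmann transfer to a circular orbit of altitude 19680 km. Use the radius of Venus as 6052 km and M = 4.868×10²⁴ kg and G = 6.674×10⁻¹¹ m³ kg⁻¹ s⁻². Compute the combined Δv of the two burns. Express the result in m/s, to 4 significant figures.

Δv_total ≈ 2966 m/s

μ = GM = 6.674×10⁻¹¹ × 4.868×10²⁴ = 3.249×10¹⁴ m³/s².
r₁ = 6052 + 930.1 = 6982.1 km = 6.9821×10⁶ m.
r₂ = 6052 + 19680 = 25732 km = 2.5732×10⁷ m.
Transfer ellipse a_t = (r₁ + r₂)/2 = 1.636×10⁷ m.
At r₁: circular v_c1 = √(μ/r₁) = 6821 m/s; transfer-periapsis v_p = √[μ(2/r₁ − 1/a_t)] = 8556 m/s.
Δv₁ = v_p − v_c1 = 1734 m/s.
At r₂: circular v_c2 = √(μ/r₂) = 3553 m/s; transfer-apoapsis v_a = √[μ(2/r₂ − 1/a_t)] = 2322 m/s.
Δv₂ = v_c2 − v_a = 1232 m/s.
Total Δv = Δv₁ + Δv₂ = 2966 m/s.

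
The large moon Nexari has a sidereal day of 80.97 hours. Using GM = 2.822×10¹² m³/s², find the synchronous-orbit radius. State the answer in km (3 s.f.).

r_sync ≈ 18200 km

T = 80.97 hours = 2.915×10⁵ s.
A synchronous orbit has period T, so by Kepler's third law a = (μT²/4π²)^(1/3).
μT²/4π² = 2.822×10¹² × (2.915×10⁵)² / 39.48 = 6.074×10²¹ m³.
a = 1.825×10⁷ m = 18245 km.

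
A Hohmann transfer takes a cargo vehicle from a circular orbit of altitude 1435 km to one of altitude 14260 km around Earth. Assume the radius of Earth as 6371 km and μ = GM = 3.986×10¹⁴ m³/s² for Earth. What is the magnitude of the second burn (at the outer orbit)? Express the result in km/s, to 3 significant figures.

r₁ = 6371 + 1435 = 7806.0 km = 7.8060×10⁶ m.
r₂ = 6371 + 14260 = 20631 km = 2.0631×10⁷ m.
Transfer ellipse a_t = (r₁ + r₂)/2 = 1.422×10⁷ m.
At r₁: circular v_c1 = √(μ/r₁) = 7146 m/s; transfer-perigee v_p = √[μ(2/r₁ − 1/a_t)] = 8608 m/s.
At r₂: circular v_c2 = √(μ/r₂) = 4396 m/s; transfer-apogee v_a = √[μ(2/r₂ − 1/a_t)] = 3257 m/s.
Δv₂ = v_c2 − v_a = 1139 m/s.
= 1.139 km/s.

Δv ≈ 1.14 km/s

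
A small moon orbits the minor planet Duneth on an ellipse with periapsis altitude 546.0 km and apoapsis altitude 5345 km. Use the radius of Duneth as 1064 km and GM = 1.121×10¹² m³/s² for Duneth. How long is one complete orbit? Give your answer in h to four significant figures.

r_p = 1064 + 546.0 = 1610.0 km = 1.6100×10⁶ m.
r_a = 1064 + 5345 = 6409.0 km = 6.4090×10⁶ m.
Semi-major axis a = (r_p + r_a)/2 = (1610.0 + 6409.0)/2 = 4009.5 km = 4.010×10⁶ m.
By Kepler's third law T = 2π√(a³/μ) = 2π × 7.583×10³ = 4.764×10⁴ s.
= 13.23 h.

T ≈ 13.23 h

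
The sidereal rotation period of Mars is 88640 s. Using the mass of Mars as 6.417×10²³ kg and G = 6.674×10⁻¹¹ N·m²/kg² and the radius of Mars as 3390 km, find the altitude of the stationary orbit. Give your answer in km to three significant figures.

h_sync ≈ 17000 km

μ = GM = 6.674×10⁻¹¹ × 6.417×10²³ = 4.283×10¹³ m³/s².
A synchronous orbit has period T, so by Kepler's third law a = (μT²/4π²)^(1/3).
μT²/4π² = 4.283×10¹³ × (8.864×10⁴)² / 39.48 = 8.524×10²¹ m³.
a = 2.043×10⁷ m = 20427 km.
Altitude h = a − R = 20427 − 3390 = 17037 km.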